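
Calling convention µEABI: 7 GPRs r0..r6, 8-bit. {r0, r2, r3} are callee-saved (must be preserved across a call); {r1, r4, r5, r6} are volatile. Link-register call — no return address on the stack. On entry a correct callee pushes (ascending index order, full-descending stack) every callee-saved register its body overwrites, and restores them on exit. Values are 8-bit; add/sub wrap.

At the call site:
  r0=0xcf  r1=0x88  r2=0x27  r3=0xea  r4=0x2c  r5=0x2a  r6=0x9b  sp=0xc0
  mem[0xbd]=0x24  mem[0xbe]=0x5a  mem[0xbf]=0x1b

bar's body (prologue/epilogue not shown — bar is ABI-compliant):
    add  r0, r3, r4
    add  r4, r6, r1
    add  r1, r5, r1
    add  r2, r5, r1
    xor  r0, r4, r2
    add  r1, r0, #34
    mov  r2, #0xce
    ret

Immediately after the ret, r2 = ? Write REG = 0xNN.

prologue: push r0 -> mem[0xbf]=0xcf, sp=0xbf
prologue: push r2 -> mem[0xbe]=0x27, sp=0xbe
body[0] add  r0, r3, r4 -> r0=0x16
body[1] add  r4, r6, r1 -> r4=0x23
body[2] add  r1, r5, r1 -> r1=0xb2
body[3] add  r2, r5, r1 -> r2=0xdc
body[4] xor  r0, r4, r2 -> r0=0xff
body[5] add  r1, r0, #34 -> r1=0x21
body[6] mov  r2, #0xce -> r2=0xce
epilogue: pop r2=0x27, sp=0xbf
epilogue: pop r0=0xcf, sp=0xc0
r2 is callee-saved -> restored

REG = 0x27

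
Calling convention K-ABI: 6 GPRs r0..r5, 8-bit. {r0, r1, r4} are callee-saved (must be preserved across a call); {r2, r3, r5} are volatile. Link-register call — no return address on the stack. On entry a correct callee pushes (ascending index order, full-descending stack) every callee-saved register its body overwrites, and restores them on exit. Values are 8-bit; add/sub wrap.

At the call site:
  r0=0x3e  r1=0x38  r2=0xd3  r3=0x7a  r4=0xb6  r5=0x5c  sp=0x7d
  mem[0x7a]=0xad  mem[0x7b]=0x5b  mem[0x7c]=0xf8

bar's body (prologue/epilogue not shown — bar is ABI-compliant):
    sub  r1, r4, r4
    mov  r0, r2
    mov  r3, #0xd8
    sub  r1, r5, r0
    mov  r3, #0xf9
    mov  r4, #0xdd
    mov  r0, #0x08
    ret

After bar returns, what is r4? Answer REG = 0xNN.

REG = 0xb6

prologue: push r0 → mem[0x7c]=0x3e, sp=0x7c
prologue: push r1 → mem[0x7b]=0x38, sp=0x7b
prologue: push r4 → mem[0x7a]=0xb6, sp=0x7a
body[0] sub  r1, r4, r4 → r1=0x00
body[1] mov  r0, r2 → r0=0xd3
body[2] mov  r3, #0xd8 → r3=0xd8
body[3] sub  r1, r5, r0 → r1=0x89
body[4] mov  r3, #0xf9 → r3=0xf9
body[5] mov  r4, #0xdd → r4=0xdd
body[6] mov  r0, #0x08 → r0=0x08
epilogue: pop r4=0xb6, sp=0x7b
epilogue: pop r1=0x38, sp=0x7c
epilogue: pop r0=0x3e, sp=0x7d
r4 is callee-saved → restored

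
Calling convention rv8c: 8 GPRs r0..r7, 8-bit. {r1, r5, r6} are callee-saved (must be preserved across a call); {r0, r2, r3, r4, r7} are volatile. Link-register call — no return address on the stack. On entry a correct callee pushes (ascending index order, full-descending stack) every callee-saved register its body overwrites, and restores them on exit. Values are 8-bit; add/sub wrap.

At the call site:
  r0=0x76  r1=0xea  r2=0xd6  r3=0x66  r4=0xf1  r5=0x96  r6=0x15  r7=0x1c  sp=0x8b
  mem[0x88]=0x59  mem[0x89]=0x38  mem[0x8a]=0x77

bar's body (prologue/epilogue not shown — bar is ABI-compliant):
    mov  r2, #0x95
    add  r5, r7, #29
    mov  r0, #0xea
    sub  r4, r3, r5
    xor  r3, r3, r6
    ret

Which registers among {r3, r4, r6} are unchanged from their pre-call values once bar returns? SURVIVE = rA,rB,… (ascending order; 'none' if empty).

prologue: push r5 → mem[0x8a]=0x96, sp=0x8a
body[0] mov  r2, #0x95 → r2=0x95
body[1] add  r5, r7, #29 → r5=0x39
body[2] mov  r0, #0xea → r0=0xea
body[3] sub  r4, r3, r5 → r4=0x2d
body[4] xor  r3, r3, r6 → r3=0x73
epilogue: pop r5=0x96, sp=0x8b
r3: caller-saved, written=True
r4: caller-saved, written=True
r6: callee-saved, written=False

SURVIVE = r6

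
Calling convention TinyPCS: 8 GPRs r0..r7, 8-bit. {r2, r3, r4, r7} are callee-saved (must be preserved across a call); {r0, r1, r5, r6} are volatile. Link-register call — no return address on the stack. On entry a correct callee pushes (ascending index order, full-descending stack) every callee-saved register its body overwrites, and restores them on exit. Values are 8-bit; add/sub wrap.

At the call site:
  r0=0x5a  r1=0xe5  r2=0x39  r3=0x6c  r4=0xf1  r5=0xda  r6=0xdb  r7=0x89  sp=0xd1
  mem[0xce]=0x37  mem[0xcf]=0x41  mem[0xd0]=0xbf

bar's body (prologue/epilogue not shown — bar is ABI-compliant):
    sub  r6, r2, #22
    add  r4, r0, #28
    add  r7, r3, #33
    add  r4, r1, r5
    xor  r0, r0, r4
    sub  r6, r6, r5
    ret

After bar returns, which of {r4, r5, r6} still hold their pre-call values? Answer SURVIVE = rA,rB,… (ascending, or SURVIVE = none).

prologue: push r4 → mem[0xd0]=0xf1, sp=0xd0
prologue: push r7 → mem[0xcf]=0x89, sp=0xcf
body[0] sub  r6, r2, #22 → r6=0x23
body[1] add  r4, r0, #28 → r4=0x76
body[2] add  r7, r3, #33 → r7=0x8d
body[3] add  r4, r1, r5 → r4=0xbf
body[4] xor  r0, r0, r4 → r0=0xe5
body[5] sub  r6, r6, r5 → r6=0x49
epilogue: pop r7=0x89, sp=0xd0
epilogue: pop r4=0xf1, sp=0xd1
r4: callee-saved, written=True
r5: caller-saved, written=False
r6: caller-saved, written=True

SURVIVE = r4,r5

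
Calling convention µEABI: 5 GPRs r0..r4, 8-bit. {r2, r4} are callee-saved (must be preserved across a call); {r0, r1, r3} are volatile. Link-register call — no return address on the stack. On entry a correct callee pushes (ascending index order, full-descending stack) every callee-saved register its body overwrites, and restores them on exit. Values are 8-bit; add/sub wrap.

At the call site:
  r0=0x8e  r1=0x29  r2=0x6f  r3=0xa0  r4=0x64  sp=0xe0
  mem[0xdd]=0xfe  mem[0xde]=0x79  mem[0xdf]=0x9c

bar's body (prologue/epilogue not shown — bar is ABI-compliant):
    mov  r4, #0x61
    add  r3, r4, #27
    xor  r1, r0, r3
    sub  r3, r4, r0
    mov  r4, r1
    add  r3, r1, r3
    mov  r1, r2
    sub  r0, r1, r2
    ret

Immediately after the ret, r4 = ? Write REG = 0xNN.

prologue: push r4 -> mem[0xdf]=0x64, sp=0xdf
body[0] mov  r4, #0x61 -> r4=0x61
body[1] add  r3, r4, #27 -> r3=0x7c
body[2] xor  r1, r0, r3 -> r1=0xf2
body[3] sub  r3, r4, r0 -> r3=0xd3
body[4] mov  r4, r1 -> r4=0xf2
body[5] add  r3, r1, r3 -> r3=0xc5
body[6] mov  r1, r2 -> r1=0x6f
body[7] sub  r0, r1, r2 -> r0=0x00
epilogue: pop r4=0x64, sp=0xe0
r4 is callee-saved -> restored

REG = 0x64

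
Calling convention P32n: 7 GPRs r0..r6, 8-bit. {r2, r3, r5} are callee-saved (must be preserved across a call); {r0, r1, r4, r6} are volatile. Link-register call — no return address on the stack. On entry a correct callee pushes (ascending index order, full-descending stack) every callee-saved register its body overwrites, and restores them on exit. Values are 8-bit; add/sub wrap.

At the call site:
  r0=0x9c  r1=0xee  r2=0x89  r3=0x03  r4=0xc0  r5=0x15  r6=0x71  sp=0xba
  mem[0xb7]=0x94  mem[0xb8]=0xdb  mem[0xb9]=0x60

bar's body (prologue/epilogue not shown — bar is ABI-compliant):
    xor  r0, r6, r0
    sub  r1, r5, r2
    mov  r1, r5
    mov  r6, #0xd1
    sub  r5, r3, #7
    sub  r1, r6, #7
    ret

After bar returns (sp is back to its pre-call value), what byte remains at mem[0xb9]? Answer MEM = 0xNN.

prologue: push r5 -> mem[0xb9]=0x15, sp=0xb9
body[0] xor  r0, r6, r0 -> r0=0xed
body[1] sub  r1, r5, r2 -> r1=0x8c
body[2] mov  r1, r5 -> r1=0x15
body[3] mov  r6, #0xd1 -> r6=0xd1
body[4] sub  r5, r3, #7 -> r5=0xfc
body[5] sub  r1, r6, #7 -> r1=0xca
epilogue: pop r5=0x15, sp=0xba
prologue pushed ['r5'] at ['0xb9']

MEM = 0x15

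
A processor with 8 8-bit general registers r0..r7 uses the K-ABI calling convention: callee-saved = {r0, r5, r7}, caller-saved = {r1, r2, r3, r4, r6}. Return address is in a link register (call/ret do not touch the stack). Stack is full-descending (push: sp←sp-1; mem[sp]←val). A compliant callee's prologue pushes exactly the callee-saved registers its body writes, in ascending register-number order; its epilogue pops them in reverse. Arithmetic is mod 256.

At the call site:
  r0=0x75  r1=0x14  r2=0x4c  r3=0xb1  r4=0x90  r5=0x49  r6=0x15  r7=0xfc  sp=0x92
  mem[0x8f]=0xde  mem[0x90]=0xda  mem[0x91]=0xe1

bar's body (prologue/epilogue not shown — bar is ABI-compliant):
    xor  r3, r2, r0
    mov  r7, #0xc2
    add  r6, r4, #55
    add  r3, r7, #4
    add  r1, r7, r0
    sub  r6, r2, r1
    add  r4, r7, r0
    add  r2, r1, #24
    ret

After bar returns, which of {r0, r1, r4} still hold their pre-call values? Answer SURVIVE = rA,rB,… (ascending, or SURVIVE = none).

SURVIVE = r0

prologue: push r7 -> mem[0x91]=0xfc, sp=0x91
body[0] xor  r3, r2, r0 -> r3=0x39
body[1] mov  r7, #0xc2 -> r7=0xc2
body[2] add  r6, r4, #55 -> r6=0xc7
body[3] add  r3, r7, #4 -> r3=0xc6
body[4] add  r1, r7, r0 -> r1=0x37
body[5] sub  r6, r2, r1 -> r6=0x15
body[6] add  r4, r7, r0 -> r4=0x37
body[7] add  r2, r1, #24 -> r2=0x4f
epilogue: pop r7=0xfc, sp=0x92
r0: callee-saved, written=False
r1: caller-saved, written=True
r4: caller-saved, written=True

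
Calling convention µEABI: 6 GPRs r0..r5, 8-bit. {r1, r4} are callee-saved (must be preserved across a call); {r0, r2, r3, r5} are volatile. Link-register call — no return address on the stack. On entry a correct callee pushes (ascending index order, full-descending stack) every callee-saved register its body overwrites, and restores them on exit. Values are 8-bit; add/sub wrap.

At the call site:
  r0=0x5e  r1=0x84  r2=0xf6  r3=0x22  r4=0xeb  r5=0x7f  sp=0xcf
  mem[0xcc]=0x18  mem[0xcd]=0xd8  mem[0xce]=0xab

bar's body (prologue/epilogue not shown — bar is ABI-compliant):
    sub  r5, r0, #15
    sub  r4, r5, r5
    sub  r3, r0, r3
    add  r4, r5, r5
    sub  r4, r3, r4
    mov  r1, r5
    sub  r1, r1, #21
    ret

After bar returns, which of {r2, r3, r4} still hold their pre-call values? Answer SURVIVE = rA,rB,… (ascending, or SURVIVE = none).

prologue: push r1 → mem[0xce]=0x84, sp=0xce
prologue: push r4 → mem[0xcd]=0xeb, sp=0xcd
body[0] sub  r5, r0, #15 → r5=0x4f
body[1] sub  r4, r5, r5 → r4=0x00
body[2] sub  r3, r0, r3 → r3=0x3c
body[3] add  r4, r5, r5 → r4=0x9e
body[4] sub  r4, r3, r4 → r4=0x9e
body[5] mov  r1, r5 → r1=0x4f
body[6] sub  r1, r1, #21 → r1=0x3a
epilogue: pop r4=0xeb, sp=0xce
epilogue: pop r1=0x84, sp=0xcf
r2: caller-saved, written=False
r3: caller-saved, written=True
r4: callee-saved, written=True

SURVIVE = r2,r4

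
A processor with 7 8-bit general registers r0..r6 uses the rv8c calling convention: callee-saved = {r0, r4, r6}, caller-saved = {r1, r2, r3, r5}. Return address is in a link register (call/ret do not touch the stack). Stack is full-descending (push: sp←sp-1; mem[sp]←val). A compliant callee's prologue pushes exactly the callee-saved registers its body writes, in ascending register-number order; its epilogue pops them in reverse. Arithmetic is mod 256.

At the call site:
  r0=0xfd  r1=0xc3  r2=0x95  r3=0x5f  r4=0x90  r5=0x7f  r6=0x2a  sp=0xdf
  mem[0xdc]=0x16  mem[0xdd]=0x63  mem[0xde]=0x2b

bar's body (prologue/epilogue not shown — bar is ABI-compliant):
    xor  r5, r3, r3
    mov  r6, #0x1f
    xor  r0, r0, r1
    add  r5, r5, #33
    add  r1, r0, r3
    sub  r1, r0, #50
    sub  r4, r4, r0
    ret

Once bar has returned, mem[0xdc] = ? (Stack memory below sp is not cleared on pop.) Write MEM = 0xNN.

prologue: push r0 → mem[0xde]=0xfd, sp=0xde
prologue: push r4 → mem[0xdd]=0x90, sp=0xdd
prologue: push r6 → mem[0xdc]=0x2a, sp=0xdc
body[0] xor  r5, r3, r3 → r5=0x00
body[1] mov  r6, #0x1f → r6=0x1f
body[2] xor  r0, r0, r1 → r0=0x3e
body[3] add  r5, r5, #33 → r5=0x21
body[4] add  r1, r0, r3 → r1=0x9d
body[5] sub  r1, r0, #50 → r1=0x0c
body[6] sub  r4, r4, r0 → r4=0x52
epilogue: pop r6=0x2a, sp=0xdd
epilogue: pop r4=0x90, sp=0xde
epilogue: pop r0=0xfd, sp=0xdf
prologue pushed ['r0', 'r4', 'r6'] at ['0xde', '0xdd', '0xdc']

MEM = 0x2a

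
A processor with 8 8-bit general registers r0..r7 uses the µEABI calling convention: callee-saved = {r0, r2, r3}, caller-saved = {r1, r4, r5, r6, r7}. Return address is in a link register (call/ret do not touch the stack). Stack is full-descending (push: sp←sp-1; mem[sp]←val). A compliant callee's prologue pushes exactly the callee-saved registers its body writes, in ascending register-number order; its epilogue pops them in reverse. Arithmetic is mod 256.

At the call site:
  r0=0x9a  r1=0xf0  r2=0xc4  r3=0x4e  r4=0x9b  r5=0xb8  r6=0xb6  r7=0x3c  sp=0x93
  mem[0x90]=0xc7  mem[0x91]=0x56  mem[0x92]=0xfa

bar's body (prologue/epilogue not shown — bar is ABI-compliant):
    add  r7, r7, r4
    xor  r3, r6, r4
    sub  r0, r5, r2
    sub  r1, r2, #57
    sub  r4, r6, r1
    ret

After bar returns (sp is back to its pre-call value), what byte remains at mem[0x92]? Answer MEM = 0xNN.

prologue: push r0 -> mem[0x92]=0x9a, sp=0x92
prologue: push r3 -> mem[0x91]=0x4e, sp=0x91
body[0] add  r7, r7, r4 -> r7=0xd7
body[1] xor  r3, r6, r4 -> r3=0x2d
body[2] sub  r0, r5, r2 -> r0=0xf4
body[3] sub  r1, r2, #57 -> r1=0x8b
body[4] sub  r4, r6, r1 -> r4=0x2b
epilogue: pop r3=0x4e, sp=0x92
epilogue: pop r0=0x9a, sp=0x93
prologue pushed ['r0', 'r3'] at ['0x92', '0x91']

MEM = 0x9a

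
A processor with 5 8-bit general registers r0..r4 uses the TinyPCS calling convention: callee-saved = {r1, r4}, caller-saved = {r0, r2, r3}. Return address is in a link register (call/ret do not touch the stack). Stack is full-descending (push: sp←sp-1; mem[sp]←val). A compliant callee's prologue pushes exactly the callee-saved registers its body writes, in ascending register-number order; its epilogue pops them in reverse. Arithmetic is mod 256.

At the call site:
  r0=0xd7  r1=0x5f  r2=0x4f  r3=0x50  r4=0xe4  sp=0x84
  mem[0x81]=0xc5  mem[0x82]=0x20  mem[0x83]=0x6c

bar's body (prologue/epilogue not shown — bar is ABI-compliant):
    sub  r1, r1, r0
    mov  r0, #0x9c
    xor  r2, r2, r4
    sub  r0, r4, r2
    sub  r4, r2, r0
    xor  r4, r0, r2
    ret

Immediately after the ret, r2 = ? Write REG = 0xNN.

prologue: push r1 → mem[0x83]=0x5f, sp=0x83
prologue: push r4 → mem[0x82]=0xe4, sp=0x82
body[0] sub  r1, r1, r0 → r1=0x88
body[1] mov  r0, #0x9c → r0=0x9c
body[2] xor  r2, r2, r4 → r2=0xab
body[3] sub  r0, r4, r2 → r0=0x39
body[4] sub  r4, r2, r0 → r4=0x72
body[5] xor  r4, r0, r2 → r4=0x92
epilogue: pop r4=0xe4, sp=0x83
epilogue: pop r1=0x5f, sp=0x84
r2 is caller-saved → body value

REG = 0xab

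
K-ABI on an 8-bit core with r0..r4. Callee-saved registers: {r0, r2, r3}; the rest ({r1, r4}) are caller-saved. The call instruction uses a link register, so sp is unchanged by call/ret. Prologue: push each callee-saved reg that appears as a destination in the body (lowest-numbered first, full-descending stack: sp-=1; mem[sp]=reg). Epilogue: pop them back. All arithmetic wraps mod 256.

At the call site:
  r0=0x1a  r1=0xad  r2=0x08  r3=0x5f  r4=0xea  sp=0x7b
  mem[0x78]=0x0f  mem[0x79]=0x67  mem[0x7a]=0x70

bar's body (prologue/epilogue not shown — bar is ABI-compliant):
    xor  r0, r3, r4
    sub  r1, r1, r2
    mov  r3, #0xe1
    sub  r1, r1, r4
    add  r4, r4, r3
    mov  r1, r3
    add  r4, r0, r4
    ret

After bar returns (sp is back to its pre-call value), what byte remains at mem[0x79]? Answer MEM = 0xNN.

MEM = 0x5f

prologue: push r0 → mem[0x7a]=0x1a, sp=0x7a
prologue: push r3 → mem[0x79]=0x5f, sp=0x79
body[0] xor  r0, r3, r4 → r0=0xb5
body[1] sub  r1, r1, r2 → r1=0xa5
body[2] mov  r3, #0xe1 → r3=0xe1
body[3] sub  r1, r1, r4 → r1=0xbb
body[4] add  r4, r4, r3 → r4=0xcb
body[5] mov  r1, r3 → r1=0xe1
body[6] add  r4, r0, r4 → r4=0x80
epilogue: pop r3=0x5f, sp=0x7a
epilogue: pop r0=0x1a, sp=0x7b
prologue pushed ['r0', 'r3'] at ['0x7a', '0x79']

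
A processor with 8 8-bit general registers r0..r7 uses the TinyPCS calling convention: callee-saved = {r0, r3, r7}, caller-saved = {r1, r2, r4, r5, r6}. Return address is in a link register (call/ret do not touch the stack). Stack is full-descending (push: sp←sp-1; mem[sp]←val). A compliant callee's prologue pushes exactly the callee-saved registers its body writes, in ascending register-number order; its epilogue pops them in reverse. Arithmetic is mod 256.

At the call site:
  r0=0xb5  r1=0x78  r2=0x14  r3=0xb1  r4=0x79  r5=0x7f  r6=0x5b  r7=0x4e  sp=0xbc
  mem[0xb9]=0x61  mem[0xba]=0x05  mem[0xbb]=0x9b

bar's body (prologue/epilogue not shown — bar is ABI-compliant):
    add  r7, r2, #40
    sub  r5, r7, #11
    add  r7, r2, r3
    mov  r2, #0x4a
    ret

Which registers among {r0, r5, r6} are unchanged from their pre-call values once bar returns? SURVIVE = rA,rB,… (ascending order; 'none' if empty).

SURVIVE = r0,r6

prologue: push r7 → mem[0xbb]=0x4e, sp=0xbb
body[0] add  r7, r2, #40 → r7=0x3c
body[1] sub  r5, r7, #11 → r5=0x31
body[2] add  r7, r2, r3 → r7=0xc5
body[3] mov  r2, #0x4a → r2=0x4a
epilogue: pop r7=0x4e, sp=0xbc
r0: callee-saved, written=False
r5: caller-saved, written=True
r6: caller-saved, written=False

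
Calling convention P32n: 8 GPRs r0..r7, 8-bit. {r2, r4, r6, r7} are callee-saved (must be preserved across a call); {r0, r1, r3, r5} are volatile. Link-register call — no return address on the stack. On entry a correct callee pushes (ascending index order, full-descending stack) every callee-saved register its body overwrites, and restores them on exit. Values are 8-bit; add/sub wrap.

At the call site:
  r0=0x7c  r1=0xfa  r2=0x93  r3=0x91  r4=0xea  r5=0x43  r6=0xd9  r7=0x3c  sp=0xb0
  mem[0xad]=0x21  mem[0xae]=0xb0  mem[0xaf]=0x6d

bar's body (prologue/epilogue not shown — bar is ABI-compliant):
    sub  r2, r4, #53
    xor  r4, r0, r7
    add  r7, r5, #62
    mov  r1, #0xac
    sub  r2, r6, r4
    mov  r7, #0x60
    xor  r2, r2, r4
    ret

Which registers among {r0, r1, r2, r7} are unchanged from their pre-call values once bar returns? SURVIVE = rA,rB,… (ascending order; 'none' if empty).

SURVIVE = r0,r2,r7

prologue: push r2 → mem[0xaf]=0x93, sp=0xaf
prologue: push r4 → mem[0xae]=0xea, sp=0xae
prologue: push r7 → mem[0xad]=0x3c, sp=0xad
body[0] sub  r2, r4, #53 → r2=0xb5
body[1] xor  r4, r0, r7 → r4=0x40
body[2] add  r7, r5, #62 → r7=0x81
body[3] mov  r1, #0xac → r1=0xac
body[4] sub  r2, r6, r4 → r2=0x99
body[5] mov  r7, #0x60 → r7=0x60
body[6] xor  r2, r2, r4 → r2=0xd9
epilogue: pop r7=0x3c, sp=0xae
epilogue: pop r4=0xea, sp=0xaf
epilogue: pop r2=0x93, sp=0xb0
r0: caller-saved, written=False
r1: caller-saved, written=True
r2: callee-saved, written=True
r7: callee-saved, written=True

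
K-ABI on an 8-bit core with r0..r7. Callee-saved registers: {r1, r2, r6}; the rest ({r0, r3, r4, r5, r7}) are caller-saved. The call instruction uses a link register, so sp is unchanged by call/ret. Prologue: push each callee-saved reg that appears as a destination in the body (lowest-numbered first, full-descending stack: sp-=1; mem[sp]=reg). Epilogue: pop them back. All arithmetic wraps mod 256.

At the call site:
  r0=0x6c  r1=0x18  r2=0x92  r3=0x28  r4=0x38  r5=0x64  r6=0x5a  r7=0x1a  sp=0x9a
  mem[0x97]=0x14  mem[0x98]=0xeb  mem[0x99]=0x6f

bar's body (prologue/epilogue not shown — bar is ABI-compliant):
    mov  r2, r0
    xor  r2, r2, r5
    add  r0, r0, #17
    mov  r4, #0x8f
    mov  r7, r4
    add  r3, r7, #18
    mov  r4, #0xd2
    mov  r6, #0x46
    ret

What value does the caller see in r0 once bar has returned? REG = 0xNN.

prologue: push r2 -> mem[0x99]=0x92, sp=0x99
prologue: push r6 -> mem[0x98]=0x5a, sp=0x98
body[0] mov  r2, r0 -> r2=0x6c
body[1] xor  r2, r2, r5 -> r2=0x08
body[2] add  r0, r0, #17 -> r0=0x7d
body[3] mov  r4, #0x8f -> r4=0x8f
body[4] mov  r7, r4 -> r7=0x8f
body[5] add  r3, r7, #18 -> r3=0xa1
body[6] mov  r4, #0xd2 -> r4=0xd2
body[7] mov  r6, #0x46 -> r6=0x46
epilogue: pop r6=0x5a, sp=0x99
epilogue: pop r2=0x92, sp=0x9a
r0 is caller-saved -> body value

REG = 0x7d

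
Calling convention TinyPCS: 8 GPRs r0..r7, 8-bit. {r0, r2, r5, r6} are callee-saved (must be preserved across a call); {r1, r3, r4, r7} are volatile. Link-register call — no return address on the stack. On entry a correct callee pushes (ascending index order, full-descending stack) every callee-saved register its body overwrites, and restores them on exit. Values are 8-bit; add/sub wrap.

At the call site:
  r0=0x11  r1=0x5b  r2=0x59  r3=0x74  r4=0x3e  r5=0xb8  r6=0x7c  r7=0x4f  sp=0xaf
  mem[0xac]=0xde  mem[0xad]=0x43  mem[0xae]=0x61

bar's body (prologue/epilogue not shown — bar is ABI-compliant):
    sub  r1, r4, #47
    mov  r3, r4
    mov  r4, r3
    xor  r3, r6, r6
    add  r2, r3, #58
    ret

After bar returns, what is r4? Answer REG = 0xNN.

prologue: push r2 → mem[0xae]=0x59, sp=0xae
body[0] sub  r1, r4, #47 → r1=0x0f
body[1] mov  r3, r4 → r3=0x3e
body[2] mov  r4, r3 → r4=0x3e
body[3] xor  r3, r6, r6 → r3=0x00
body[4] add  r2, r3, #58 → r2=0x3a
epilogue: pop r2=0x59, sp=0xaf
r4 is caller-saved → body value

REG = 0x3e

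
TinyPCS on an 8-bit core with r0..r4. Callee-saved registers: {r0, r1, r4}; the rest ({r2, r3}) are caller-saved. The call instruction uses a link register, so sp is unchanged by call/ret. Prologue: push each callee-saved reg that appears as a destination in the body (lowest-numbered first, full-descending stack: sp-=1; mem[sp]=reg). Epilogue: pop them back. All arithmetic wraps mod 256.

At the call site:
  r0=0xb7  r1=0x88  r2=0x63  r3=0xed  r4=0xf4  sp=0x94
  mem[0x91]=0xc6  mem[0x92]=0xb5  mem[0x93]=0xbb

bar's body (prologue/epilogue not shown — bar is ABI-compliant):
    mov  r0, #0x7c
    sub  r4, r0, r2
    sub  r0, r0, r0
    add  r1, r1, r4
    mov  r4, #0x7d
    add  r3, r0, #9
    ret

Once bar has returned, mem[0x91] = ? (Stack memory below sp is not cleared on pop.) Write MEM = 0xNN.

prologue: push r0 → mem[0x93]=0xb7, sp=0x93
prologue: push r1 → mem[0x92]=0x88, sp=0x92
prologue: push r4 → mem[0x91]=0xf4, sp=0x91
body[0] mov  r0, #0x7c → r0=0x7c
body[1] sub  r4, r0, r2 → r4=0x19
body[2] sub  r0, r0, r0 → r0=0x00
body[3] add  r1, r1, r4 → r1=0xa1
body[4] mov  r4, #0x7d → r4=0x7d
body[5] add  r3, r0, #9 → r3=0x09
epilogue: pop r4=0xf4, sp=0x92
epilogue: pop r1=0x88, sp=0x93
epilogue: pop r0=0xb7, sp=0x94
prologue pushed ['r0', 'r1', 'r4'] at ['0x93', '0x92', '0x91']

MEM = 0xf4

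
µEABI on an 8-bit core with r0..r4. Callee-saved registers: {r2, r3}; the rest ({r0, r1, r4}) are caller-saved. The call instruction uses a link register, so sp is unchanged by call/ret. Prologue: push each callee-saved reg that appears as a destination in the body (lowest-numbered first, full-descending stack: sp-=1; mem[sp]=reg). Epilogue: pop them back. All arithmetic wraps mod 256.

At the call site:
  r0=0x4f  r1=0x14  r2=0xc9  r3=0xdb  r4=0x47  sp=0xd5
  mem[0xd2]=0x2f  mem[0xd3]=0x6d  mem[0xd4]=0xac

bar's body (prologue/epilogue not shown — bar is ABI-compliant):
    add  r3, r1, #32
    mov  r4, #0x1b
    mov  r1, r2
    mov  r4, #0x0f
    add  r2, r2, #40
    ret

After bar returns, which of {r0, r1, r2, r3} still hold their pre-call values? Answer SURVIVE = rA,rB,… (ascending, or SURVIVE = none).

SURVIVE = r0,r2,r3

prologue: push r2 -> mem[0xd4]=0xc9, sp=0xd4
prologue: push r3 -> mem[0xd3]=0xdb, sp=0xd3
body[0] add  r3, r1, #32 -> r3=0x34
body[1] mov  r4, #0x1b -> r4=0x1b
body[2] mov  r1, r2 -> r1=0xc9
body[3] mov  r4, #0x0f -> r4=0x0f
body[4] add  r2, r2, #40 -> r2=0xf1
epilogue: pop r3=0xdb, sp=0xd4
epilogue: pop r2=0xc9, sp=0xd5
r0: caller-saved, written=False
r1: caller-saved, written=True
r2: callee-saved, written=True
r3: callee-saved, written=True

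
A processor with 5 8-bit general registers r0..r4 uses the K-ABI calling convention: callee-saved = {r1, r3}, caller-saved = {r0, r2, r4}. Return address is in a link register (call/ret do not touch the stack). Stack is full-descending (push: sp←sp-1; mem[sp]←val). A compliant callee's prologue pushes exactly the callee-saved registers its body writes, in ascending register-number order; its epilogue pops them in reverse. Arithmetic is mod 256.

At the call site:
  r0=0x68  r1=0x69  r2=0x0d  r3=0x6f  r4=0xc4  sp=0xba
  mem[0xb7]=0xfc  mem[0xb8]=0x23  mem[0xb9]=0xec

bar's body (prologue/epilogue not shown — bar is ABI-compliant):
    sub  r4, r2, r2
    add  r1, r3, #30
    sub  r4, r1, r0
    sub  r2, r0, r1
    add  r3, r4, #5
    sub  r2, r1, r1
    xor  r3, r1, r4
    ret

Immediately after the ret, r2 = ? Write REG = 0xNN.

prologue: push r1 -> mem[0xb9]=0x69, sp=0xb9
prologue: push r3 -> mem[0xb8]=0x6f, sp=0xb8
body[0] sub  r4, r2, r2 -> r4=0x00
body[1] add  r1, r3, #30 -> r1=0x8d
body[2] sub  r4, r1, r0 -> r4=0x25
body[3] sub  r2, r0, r1 -> r2=0xdb
body[4] add  r3, r4, #5 -> r3=0x2a
body[5] sub  r2, r1, r1 -> r2=0x00
body[6] xor  r3, r1, r4 -> r3=0xa8
epilogue: pop r3=0x6f, sp=0xb9
epilogue: pop r1=0x69, sp=0xba
r2 is caller-saved -> body value

REG = 0x00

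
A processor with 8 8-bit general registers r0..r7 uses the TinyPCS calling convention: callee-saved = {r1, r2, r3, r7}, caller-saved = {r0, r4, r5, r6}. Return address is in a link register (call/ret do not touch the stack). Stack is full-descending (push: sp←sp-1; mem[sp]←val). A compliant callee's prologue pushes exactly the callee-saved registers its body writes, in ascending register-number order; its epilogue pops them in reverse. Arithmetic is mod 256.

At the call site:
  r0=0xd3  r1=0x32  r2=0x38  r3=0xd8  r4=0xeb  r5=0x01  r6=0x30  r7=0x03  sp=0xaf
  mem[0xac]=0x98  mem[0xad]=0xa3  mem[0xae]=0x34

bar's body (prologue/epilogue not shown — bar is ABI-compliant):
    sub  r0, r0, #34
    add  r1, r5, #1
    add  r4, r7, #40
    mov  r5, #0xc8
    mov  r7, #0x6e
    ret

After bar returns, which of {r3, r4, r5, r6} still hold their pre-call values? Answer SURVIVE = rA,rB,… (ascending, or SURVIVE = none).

SURVIVE = r3,r6

prologue: push r1 → mem[0xae]=0x32, sp=0xae
prologue: push r7 → mem[0xad]=0x03, sp=0xad
body[0] sub  r0, r0, #34 → r0=0xb1
body[1] add  r1, r5, #1 → r1=0x02
body[2] add  r4, r7, #40 → r4=0x2b
body[3] mov  r5, #0xc8 → r5=0xc8
body[4] mov  r7, #0x6e → r7=0x6e
epilogue: pop r7=0x03, sp=0xae
epilogue: pop r1=0x32, sp=0xaf
r3: callee-saved, written=False
r4: caller-saved, written=True
r5: caller-saved, written=True
r6: caller-saved, written=False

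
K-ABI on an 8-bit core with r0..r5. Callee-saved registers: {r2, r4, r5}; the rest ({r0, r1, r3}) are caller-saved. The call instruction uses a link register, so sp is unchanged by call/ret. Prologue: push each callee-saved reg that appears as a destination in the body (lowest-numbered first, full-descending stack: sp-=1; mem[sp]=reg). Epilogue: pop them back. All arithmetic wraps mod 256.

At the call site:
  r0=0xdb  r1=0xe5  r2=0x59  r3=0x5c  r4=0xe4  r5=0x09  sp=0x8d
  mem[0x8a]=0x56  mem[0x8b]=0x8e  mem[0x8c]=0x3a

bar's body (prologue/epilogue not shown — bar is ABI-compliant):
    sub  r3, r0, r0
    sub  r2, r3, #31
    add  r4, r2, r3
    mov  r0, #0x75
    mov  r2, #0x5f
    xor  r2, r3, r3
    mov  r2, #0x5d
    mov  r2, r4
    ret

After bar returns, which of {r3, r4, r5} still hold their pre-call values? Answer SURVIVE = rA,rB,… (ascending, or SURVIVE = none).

SURVIVE = r4,r5

prologue: push r2 -> mem[0x8c]=0x59, sp=0x8c
prologue: push r4 -> mem[0x8b]=0xe4, sp=0x8b
body[0] sub  r3, r0, r0 -> r3=0x00
body[1] sub  r2, r3, #31 -> r2=0xe1
body[2] add  r4, r2, r3 -> r4=0xe1
body[3] mov  r0, #0x75 -> r0=0x75
body[4] mov  r2, #0x5f -> r2=0x5f
body[5] xor  r2, r3, r3 -> r2=0x00
body[6] mov  r2, #0x5d -> r2=0x5d
body[7] mov  r2, r4 -> r2=0xe1
epilogue: pop r4=0xe4, sp=0x8c
epilogue: pop r2=0x59, sp=0x8d
r3: caller-saved, written=True
r4: callee-saved, written=True
r5: callee-saved, written=False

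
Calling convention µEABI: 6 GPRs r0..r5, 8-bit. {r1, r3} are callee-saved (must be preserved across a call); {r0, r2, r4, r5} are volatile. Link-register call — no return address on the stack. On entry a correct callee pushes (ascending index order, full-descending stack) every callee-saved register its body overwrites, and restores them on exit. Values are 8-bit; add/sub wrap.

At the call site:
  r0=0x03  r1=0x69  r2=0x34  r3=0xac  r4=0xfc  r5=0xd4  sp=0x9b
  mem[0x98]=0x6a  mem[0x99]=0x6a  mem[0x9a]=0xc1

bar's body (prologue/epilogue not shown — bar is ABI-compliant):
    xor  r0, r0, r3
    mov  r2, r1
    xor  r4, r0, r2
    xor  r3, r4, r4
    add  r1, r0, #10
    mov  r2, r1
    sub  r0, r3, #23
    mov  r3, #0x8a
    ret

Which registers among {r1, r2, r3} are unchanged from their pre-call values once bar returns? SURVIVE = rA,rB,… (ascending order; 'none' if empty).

SURVIVE = r1,r3

prologue: push r1 → mem[0x9a]=0x69, sp=0x9a
prologue: push r3 → mem[0x99]=0xac, sp=0x99
body[0] xor  r0, r0, r3 → r0=0xaf
body[1] mov  r2, r1 → r2=0x69
body[2] xor  r4, r0, r2 → r4=0xc6
body[3] xor  r3, r4, r4 → r3=0x00
body[4] add  r1, r0, #10 → r1=0xb9
body[5] mov  r2, r1 → r2=0xb9
body[6] sub  r0, r3, #23 → r0=0xe9
body[7] mov  r3, #0x8a → r3=0x8a
epilogue: pop r3=0xac, sp=0x9a
epilogue: pop r1=0x69, sp=0x9b
r1: callee-saved, written=True
r2: caller-saved, written=True
r3: callee-saved, written=True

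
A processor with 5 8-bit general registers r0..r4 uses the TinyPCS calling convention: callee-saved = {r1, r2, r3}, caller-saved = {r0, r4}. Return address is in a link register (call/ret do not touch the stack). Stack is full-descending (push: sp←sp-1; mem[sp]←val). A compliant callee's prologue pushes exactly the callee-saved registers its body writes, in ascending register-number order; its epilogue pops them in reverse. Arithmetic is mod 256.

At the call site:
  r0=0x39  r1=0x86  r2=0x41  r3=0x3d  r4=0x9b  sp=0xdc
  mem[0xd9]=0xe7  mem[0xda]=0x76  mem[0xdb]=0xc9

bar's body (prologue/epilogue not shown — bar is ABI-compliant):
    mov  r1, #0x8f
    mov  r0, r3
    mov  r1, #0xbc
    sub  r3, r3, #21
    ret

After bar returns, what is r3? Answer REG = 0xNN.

prologue: push r1 -> mem[0xdb]=0x86, sp=0xdb
prologue: push r3 -> mem[0xda]=0x3d, sp=0xda
body[0] mov  r1, #0x8f -> r1=0x8f
body[1] mov  r0, r3 -> r0=0x3d
body[2] mov  r1, #0xbc -> r1=0xbc
body[3] sub  r3, r3, #21 -> r3=0x28
epilogue: pop r3=0x3d, sp=0xdb
epilogue: pop r1=0x86, sp=0xdc
r3 is callee-saved -> restored

REG = 0x3d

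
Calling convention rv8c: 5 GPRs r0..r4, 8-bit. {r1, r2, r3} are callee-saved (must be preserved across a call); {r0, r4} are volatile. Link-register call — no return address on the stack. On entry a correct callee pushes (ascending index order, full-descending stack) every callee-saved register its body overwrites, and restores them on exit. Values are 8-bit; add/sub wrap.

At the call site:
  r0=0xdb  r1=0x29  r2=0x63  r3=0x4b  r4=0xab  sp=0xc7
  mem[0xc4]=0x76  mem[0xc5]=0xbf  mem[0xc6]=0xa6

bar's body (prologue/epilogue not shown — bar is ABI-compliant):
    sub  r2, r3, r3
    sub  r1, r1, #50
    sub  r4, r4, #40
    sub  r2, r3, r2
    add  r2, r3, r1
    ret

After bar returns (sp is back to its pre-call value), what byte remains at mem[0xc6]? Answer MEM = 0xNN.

MEM = 0x29

prologue: push r1 -> mem[0xc6]=0x29, sp=0xc6
prologue: push r2 -> mem[0xc5]=0x63, sp=0xc5
body[0] sub  r2, r3, r3 -> r2=0x00
body[1] sub  r1, r1, #50 -> r1=0xf7
body[2] sub  r4, r4, #40 -> r4=0x83
body[3] sub  r2, r3, r2 -> r2=0x4b
body[4] add  r2, r3, r1 -> r2=0x42
epilogue: pop r2=0x63, sp=0xc6
epilogue: pop r1=0x29, sp=0xc7
prologue pushed ['r1', 'r2'] at ['0xc6', '0xc5']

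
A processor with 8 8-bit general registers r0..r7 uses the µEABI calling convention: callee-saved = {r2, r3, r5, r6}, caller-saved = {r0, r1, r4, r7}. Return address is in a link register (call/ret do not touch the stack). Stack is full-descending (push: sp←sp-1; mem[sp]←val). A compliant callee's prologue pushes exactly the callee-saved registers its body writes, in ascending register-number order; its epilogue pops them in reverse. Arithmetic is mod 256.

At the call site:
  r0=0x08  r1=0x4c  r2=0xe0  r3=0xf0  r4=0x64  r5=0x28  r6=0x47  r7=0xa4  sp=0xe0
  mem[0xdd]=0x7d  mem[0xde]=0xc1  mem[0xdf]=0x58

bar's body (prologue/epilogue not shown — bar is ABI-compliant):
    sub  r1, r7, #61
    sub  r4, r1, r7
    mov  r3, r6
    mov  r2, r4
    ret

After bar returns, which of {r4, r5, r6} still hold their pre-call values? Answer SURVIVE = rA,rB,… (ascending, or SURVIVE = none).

SURVIVE = r5,r6

prologue: push r2 -> mem[0xdf]=0xe0, sp=0xdf
prologue: push r3 -> mem[0xde]=0xf0, sp=0xde
body[0] sub  r1, r7, #61 -> r1=0x67
body[1] sub  r4, r1, r7 -> r4=0xc3
body[2] mov  r3, r6 -> r3=0x47
body[3] mov  r2, r4 -> r2=0xc3
epilogue: pop r3=0xf0, sp=0xdf
epilogue: pop r2=0xe0, sp=0xe0
r4: caller-saved, written=True
r5: callee-saved, written=False
r6: callee-saved, written=False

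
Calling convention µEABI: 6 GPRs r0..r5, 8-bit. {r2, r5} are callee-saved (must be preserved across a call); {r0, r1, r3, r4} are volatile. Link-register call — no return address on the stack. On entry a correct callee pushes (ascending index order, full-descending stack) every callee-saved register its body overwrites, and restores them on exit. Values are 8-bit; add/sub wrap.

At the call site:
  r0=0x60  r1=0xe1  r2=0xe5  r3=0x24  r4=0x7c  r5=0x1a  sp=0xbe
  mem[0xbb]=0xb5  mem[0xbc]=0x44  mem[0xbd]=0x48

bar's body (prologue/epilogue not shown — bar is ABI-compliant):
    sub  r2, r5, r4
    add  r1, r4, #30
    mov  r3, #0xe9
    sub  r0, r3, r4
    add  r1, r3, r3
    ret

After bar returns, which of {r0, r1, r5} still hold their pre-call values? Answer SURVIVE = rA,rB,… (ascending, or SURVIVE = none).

prologue: push r2 → mem[0xbd]=0xe5, sp=0xbd
body[0] sub  r2, r5, r4 → r2=0x9e
body[1] add  r1, r4, #30 → r1=0x9a
body[2] mov  r3, #0xe9 → r3=0xe9
body[3] sub  r0, r3, r4 → r0=0x6d
body[4] add  r1, r3, r3 → r1=0xd2
epilogue: pop r2=0xe5, sp=0xbe
r0: caller-saved, written=True
r1: caller-saved, written=True
r5: callee-saved, written=False

SURVIVE = r5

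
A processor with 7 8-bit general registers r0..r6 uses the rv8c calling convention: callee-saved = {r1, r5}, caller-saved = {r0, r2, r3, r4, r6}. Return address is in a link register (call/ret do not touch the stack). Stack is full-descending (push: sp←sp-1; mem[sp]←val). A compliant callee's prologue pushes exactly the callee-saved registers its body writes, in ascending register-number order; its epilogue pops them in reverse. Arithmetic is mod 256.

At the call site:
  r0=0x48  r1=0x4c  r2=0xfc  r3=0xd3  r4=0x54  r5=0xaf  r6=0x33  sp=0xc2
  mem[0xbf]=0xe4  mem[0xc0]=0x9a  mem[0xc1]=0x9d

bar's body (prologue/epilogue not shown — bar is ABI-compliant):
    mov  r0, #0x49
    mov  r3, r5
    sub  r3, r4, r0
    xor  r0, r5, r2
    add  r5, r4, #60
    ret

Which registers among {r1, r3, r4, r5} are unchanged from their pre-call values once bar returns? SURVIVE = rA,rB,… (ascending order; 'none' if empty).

prologue: push r5 → mem[0xc1]=0xaf, sp=0xc1
body[0] mov  r0, #0x49 → r0=0x49
body[1] mov  r3, r5 → r3=0xaf
body[2] sub  r3, r4, r0 → r3=0x0b
body[3] xor  r0, r5, r2 → r0=0x53
body[4] add  r5, r4, #60 → r5=0x90
epilogue: pop r5=0xaf, sp=0xc2
r1: callee-saved, written=False
r3: caller-saved, written=True
r4: caller-saved, written=False
r5: callee-saved, written=True

SURVIVE = r1,r4,r5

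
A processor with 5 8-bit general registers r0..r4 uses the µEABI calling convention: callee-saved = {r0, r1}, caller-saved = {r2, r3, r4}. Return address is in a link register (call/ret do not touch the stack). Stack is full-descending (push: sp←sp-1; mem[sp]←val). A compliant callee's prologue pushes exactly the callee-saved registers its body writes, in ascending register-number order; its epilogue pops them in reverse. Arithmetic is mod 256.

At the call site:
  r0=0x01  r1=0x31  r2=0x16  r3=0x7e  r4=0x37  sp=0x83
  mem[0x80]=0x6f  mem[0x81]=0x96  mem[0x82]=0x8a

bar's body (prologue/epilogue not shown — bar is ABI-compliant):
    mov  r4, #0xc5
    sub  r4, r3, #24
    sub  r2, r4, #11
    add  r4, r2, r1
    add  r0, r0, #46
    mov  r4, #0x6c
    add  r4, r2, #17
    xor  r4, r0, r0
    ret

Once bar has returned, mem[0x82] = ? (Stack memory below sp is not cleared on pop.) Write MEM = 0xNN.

prologue: push r0 -> mem[0x82]=0x01, sp=0x82
body[0] mov  r4, #0xc5 -> r4=0xc5
body[1] sub  r4, r3, #24 -> r4=0x66
body[2] sub  r2, r4, #11 -> r2=0x5b
body[3] add  r4, r2, r1 -> r4=0x8c
body[4] add  r0, r0, #46 -> r0=0x2f
body[5] mov  r4, #0x6c -> r4=0x6c
body[6] add  r4, r2, #17 -> r4=0x6c
body[7] xor  r4, r0, r0 -> r4=0x00
epilogue: pop r0=0x01, sp=0x83
prologue pushed ['r0'] at ['0x82']

MEM = 0x01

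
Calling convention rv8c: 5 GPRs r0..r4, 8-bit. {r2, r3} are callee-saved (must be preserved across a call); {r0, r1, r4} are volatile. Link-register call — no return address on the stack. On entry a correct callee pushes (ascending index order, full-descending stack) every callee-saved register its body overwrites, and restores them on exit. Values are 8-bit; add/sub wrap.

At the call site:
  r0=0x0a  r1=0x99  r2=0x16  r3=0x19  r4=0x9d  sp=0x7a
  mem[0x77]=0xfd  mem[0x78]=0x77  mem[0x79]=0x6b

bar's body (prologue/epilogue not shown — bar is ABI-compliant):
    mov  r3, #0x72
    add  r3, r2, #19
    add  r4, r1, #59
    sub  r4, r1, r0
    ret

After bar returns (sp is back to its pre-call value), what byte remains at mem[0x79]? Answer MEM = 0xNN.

prologue: push r3 → mem[0x79]=0x19, sp=0x79
body[0] mov  r3, #0x72 → r3=0x72
body[1] add  r3, r2, #19 → r3=0x29
body[2] add  r4, r1, #59 → r4=0xd4
body[3] sub  r4, r1, r0 → r4=0x8f
epilogue: pop r3=0x19, sp=0x7a
prologue pushed ['r3'] at ['0x79']

MEM = 0x19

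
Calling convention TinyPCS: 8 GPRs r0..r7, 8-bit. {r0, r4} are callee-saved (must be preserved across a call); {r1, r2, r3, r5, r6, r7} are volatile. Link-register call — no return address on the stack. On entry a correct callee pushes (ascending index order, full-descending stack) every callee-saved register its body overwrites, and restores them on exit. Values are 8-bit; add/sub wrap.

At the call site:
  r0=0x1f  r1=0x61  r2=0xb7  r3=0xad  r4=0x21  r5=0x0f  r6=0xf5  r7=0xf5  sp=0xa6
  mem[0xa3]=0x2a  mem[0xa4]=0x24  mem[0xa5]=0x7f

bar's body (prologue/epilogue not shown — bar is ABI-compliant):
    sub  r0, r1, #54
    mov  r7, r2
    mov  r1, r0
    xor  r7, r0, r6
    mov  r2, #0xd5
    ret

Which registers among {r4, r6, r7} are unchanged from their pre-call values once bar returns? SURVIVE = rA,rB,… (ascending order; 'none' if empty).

prologue: push r0 -> mem[0xa5]=0x1f, sp=0xa5
body[0] sub  r0, r1, #54 -> r0=0x2b
body[1] mov  r7, r2 -> r7=0xb7
body[2] mov  r1, r0 -> r1=0x2b
body[3] xor  r7, r0, r6 -> r7=0xde
body[4] mov  r2, #0xd5 -> r2=0xd5
epilogue: pop r0=0x1f, sp=0xa6
r4: callee-saved, written=False
r6: caller-saved, written=False
r7: caller-saved, written=True

SURVIVE = r4,r6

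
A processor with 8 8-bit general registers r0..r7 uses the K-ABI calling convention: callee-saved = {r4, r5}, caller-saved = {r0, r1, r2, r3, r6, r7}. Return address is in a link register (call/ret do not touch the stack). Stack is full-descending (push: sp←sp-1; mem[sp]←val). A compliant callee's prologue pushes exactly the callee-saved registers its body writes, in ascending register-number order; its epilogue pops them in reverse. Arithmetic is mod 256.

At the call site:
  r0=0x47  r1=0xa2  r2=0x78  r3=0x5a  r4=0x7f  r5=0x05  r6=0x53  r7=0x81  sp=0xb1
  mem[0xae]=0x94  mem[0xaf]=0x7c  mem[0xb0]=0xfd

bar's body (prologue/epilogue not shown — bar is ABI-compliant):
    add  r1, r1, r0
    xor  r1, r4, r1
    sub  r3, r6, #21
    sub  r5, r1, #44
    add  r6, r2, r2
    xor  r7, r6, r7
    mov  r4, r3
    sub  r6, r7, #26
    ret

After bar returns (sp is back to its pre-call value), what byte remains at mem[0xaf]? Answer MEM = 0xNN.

prologue: push r4 → mem[0xb0]=0x7f, sp=0xb0
prologue: push r5 → mem[0xaf]=0x05, sp=0xaf
body[0] add  r1, r1, r0 → r1=0xe9
body[1] xor  r1, r4, r1 → r1=0x96
body[2] sub  r3, r6, #21 → r3=0x3e
body[3] sub  r5, r1, #44 → r5=0x6a
body[4] add  r6, r2, r2 → r6=0xf0
body[5] xor  r7, r6, r7 → r7=0x71
body[6] mov  r4, r3 → r4=0x3e
body[7] sub  r6, r7, #26 → r6=0x57
epilogue: pop r5=0x05, sp=0xb0
epilogue: pop r4=0x7f, sp=0xb1
prologue pushed ['r4', 'r5'] at ['0xb0', '0xaf']

MEM = 0x05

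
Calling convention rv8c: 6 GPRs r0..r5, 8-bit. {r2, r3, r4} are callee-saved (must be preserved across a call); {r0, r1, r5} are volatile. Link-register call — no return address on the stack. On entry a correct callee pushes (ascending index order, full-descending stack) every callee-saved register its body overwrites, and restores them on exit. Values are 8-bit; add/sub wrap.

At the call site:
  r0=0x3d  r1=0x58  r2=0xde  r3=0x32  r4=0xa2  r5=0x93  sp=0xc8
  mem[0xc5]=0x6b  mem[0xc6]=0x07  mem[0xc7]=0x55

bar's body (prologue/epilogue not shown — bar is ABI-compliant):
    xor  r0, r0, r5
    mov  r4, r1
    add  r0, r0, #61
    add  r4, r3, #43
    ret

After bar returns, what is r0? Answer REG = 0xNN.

REG = 0xeb

prologue: push r4 → mem[0xc7]=0xa2, sp=0xc7
body[0] xor  r0, r0, r5 → r0=0xae
body[1] mov  r4, r1 → r4=0x58
body[2] add  r0, r0, #61 → r0=0xeb
body[3] add  r4, r3, #43 → r4=0x5d
epilogue: pop r4=0xa2, sp=0xc8
r0 is caller-saved → body value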